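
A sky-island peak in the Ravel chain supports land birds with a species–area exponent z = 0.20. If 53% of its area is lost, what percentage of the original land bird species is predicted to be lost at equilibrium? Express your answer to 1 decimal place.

14.0%

S_new/S_old = (A_new/A_old)^z = 0.47^0.2
= exp(0.2 × ln 0.47) = exp(0.2 × -0.7550) = exp(-0.1510) ≈ 0.8598
Fraction lost = 1 − 0.8598 = 0.1402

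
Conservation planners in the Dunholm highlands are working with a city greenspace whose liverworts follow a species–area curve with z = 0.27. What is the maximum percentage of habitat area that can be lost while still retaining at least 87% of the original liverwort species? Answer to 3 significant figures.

40.3%

Need (A_new/A_old)^0.27 = 0.87, so A_new/A_old = 0.87^(1/0.27) = 0.87^3.704
ln(A_new/A_old) = ln 0.87 / 0.27 = -0.1393 / 0.27 = -0.5158
A_new/A_old = e^-0.5158 ≈ 0.597
Fraction that can be lost = 1 − 0.597 = 0.403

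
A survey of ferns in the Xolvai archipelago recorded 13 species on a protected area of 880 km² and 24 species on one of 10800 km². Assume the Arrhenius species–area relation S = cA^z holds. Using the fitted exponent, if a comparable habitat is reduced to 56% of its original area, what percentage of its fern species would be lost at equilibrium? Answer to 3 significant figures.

13.2%

z = ln(24/13) / ln(10800/880) = 0.6131 / 2.5074 = 0.2445
S_new/S_old = (A_new/A_old)^z = 0.56^0.2445 = exp(0.2445 × -0.5798) = 0.8678
Fraction lost = 1 − 0.8678 = 0.1322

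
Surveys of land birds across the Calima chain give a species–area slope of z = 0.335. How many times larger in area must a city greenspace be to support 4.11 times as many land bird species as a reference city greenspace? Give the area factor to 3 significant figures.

(A₂/A₁)^0.335 = 4.11, so A₂/A₁ = 4.11^(1/0.335) = 4.11^2.985
ln(A₂/A₁) = ln 4.11 / 0.335 = 1.4134 / 0.335 = 4.2192
A₂/A₁ = e^4.2192 ≈ 67.98

68.0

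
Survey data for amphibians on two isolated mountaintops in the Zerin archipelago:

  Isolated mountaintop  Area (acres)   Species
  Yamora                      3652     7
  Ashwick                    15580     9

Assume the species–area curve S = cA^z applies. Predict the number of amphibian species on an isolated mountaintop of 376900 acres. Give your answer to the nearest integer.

z = ln(9/7) / ln(15580/3652) = 0.2513 / 1.4507 = 0.1732
c = 7 / 3652^0.1732 = 7 / 4.141 = 1.69
S₃ = 1.69 × 376900^0.1732 = 1.69 × 9.247 ≈ 15.63

16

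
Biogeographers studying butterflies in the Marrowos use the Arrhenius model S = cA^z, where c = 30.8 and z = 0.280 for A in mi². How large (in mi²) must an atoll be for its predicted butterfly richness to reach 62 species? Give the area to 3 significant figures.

12.2 mi²

62 = 30.8 × A^0.28  ⇒  A^0.28 = 62/30.8 = 2.013
ln A = ln(2.013) / 0.28 = 0.6996 / 0.28 = 2.4986
A = e^2.4986 ≈ 12.17 mi²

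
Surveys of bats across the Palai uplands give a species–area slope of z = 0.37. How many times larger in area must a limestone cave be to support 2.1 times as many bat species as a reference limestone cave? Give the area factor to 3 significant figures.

7.43

(A₂/A₁)^0.37 = 2.1, so A₂/A₁ = 2.1^(1/0.37) = 2.1^2.703
ln(A₂/A₁) = ln 2.1 / 0.37 = 0.7419 / 0.37 = 2.0052
A₂/A₁ = e^2.0052 ≈ 7.428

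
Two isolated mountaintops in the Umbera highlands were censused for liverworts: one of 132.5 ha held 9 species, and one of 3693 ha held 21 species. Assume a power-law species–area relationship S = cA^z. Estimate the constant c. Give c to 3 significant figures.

2.59

z = ln(S₂/S₁) / ln(A₂/A₁) = ln(21/9) / ln(3693/132.5) = 0.8473 / 3.3276 = 0.2546
c = S₁ / A₁^z = 9 / 132.5^0.2546 = 9 / 3.47 = 2.593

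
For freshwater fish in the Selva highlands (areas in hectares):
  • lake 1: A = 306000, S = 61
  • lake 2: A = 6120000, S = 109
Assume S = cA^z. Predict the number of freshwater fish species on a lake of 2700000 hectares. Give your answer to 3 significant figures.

z = ln(109/61) / ln(6120000/306000) = 0.5805 / 2.9957 = 0.1938
c = 61 / 306000^0.1938 = 61 / 11.56 = 5.277
S₃ = 5.277 × 2700000^0.1938 = 5.277 × 17.63 ≈ 93.02

93.0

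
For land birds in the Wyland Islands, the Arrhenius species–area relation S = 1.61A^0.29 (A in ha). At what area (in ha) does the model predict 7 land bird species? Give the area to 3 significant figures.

159 ha

7 = 1.61 × A^0.29  ⇒  A^0.29 = 7/1.61 = 4.348
ln A = ln(4.348) / 0.29 = 1.4697 / 0.29 = 5.0678
A = e^5.0678 ≈ 158.8 ha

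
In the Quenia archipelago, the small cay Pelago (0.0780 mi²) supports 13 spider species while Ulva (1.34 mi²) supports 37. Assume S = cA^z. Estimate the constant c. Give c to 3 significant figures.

z = ln(S₂/S₁) / ln(A₂/A₁) = ln(37/13) / ln(1.34/0.078) = 1.0460 / 2.8437 = 0.3678
c = S₁ / A₁^z = 13 / 0.078^0.3678 = 13 / 0.3913 = 33.22

33.2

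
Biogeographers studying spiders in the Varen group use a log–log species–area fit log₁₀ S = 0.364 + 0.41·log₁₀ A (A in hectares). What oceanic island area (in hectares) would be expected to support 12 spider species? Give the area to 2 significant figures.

56 hectares

12 = 2.312 × A^0.41  ⇒  A^0.41 = 12/2.312 = 5.19
ln A = ln(5.19) / 0.41 = 1.6468 / 0.41 = 4.0165
A = e^4.0165 ≈ 55.51 hectares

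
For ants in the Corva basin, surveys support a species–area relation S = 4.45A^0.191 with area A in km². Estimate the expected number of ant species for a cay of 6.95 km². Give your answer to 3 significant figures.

S = 4.45 × 6.95^0.191 = 4.45 × 1.448 ≈ 6.444

6.44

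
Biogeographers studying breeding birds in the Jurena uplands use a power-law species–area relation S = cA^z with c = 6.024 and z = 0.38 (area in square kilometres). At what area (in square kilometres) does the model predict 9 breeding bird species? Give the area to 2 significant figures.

2.9 square kilometres

9 = 6.024 × A^0.38  ⇒  A^0.38 = 9/6.024 = 1.494
ln A = ln(1.494) / 0.38 = 0.4015 / 0.38 = 1.0565
A = e^1.0565 ≈ 2.876 square kilometres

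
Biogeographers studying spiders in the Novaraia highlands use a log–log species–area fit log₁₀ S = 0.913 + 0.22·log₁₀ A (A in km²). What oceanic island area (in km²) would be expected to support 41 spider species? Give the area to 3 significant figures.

41 = 8.185 × A^0.22  ⇒  A^0.22 = 41/8.185 = 5.009
ln A = ln(5.009) / 0.22 = 1.6113 / 0.22 = 7.3241
A = e^7.3241 ≈ 1516 km²

1520 km²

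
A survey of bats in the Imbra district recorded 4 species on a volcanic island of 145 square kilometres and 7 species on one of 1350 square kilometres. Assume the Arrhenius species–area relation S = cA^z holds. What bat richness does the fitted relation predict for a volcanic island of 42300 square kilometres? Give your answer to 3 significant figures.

16.6

z = ln(7/4) / ln(1350/145) = 0.5596 / 2.2311 = 0.2508
c = 4 / 145^0.2508 = 4 / 3.484 = 1.148
S₃ = 1.148 × 42300^0.2508 = 1.148 × 14.47 ≈ 16.61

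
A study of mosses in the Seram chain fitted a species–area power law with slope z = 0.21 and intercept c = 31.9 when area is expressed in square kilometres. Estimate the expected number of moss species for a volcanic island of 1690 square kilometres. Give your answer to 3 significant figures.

S = 31.9 × 1690^0.21
ln S = ln 31.9 + 0.21 × ln 1690 = 3.4626 + 0.21 × 7.4325 = 5.0234
S = e^5.0234 ≈ 151.9

152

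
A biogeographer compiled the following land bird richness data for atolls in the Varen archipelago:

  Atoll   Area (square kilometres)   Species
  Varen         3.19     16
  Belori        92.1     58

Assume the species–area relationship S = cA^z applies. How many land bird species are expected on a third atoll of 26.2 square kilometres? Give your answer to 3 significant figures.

35.8

z = ln(58/16) / ln(92.1/3.19) = 1.2879 / 3.3629 = 0.3830
c = 16 / 3.19^0.3830 = 16 / 1.559 = 10.26
S₃ = 10.26 × 26.2^0.3830 = 10.26 × 3.493 ≈ 35.84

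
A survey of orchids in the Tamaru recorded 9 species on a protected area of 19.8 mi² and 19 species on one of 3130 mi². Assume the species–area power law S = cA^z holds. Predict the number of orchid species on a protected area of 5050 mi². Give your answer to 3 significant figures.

20.4

z = ln(19/9) / ln(3130/19.8) = 0.7472 / 5.0631 = 0.1476
c = 9 / 19.8^0.1476 = 9 / 1.554 = 5.793
S₃ = 5.793 × 5050^0.1476 = 5.793 × 3.52 ≈ 20.39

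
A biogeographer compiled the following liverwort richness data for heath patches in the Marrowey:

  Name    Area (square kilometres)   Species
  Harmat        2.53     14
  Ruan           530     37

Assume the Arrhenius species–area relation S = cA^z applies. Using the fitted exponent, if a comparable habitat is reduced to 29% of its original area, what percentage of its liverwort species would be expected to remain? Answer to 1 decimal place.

79.8%

z = ln(37/14) / ln(530/2.53) = 0.9719 / 5.3447 = 0.1818
S_new/S_old = (A_new/A_old)^z = 0.29^0.1818 = exp(0.1818 × -1.2379) = 0.7984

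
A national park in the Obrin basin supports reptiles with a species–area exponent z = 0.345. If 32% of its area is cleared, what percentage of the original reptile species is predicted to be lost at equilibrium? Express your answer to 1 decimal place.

S_new/S_old = (A_new/A_old)^z = 0.68^0.345
= exp(0.345 × ln 0.68) = exp(0.345 × -0.3857) = exp(-0.1331) ≈ 0.8754
Fraction lost = 1 − 0.8754 = 0.1246

12.5%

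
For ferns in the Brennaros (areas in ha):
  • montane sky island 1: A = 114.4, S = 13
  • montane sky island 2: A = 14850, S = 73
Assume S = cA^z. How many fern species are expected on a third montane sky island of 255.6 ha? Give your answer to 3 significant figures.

17.3

z = ln(73/13) / ln(14850/114.4) = 1.7255 / 4.8661 = 0.3546
c = 13 / 114.4^0.3546 = 13 / 5.369 = 2.421
S₃ = 2.421 × 255.6^0.3546 = 2.421 × 7.14 ≈ 17.29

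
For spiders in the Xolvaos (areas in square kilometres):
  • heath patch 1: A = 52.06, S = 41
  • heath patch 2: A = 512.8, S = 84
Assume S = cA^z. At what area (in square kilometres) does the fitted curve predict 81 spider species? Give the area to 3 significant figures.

457 square kilometres

z = ln(84/41) / ln(512.8/52.06) = 0.7172 / 2.2875 = 0.3136
c = 41 / 52.06^0.3136 = 41 / 3.453 = 11.87
A = (81/11.87)^(1/0.3136) ⇒ ln A = ln(6.822)/0.3136 = 6.1239
A = e^6.1239 ≈ 456.6 square kilometres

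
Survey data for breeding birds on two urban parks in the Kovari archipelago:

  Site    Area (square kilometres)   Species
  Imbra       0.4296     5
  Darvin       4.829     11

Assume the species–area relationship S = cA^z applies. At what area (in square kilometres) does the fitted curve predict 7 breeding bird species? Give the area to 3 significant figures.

1.21 square kilometres

z = ln(11/5) / ln(4.829/0.4296) = 0.7885 / 2.4195 = 0.3259
c = 5 / 0.4296^0.3259 = 5 / 0.7593 = 6.585
A = (7/6.585)^(1/0.3259) ⇒ ln A = ln(1.063)/0.3259 = 0.1876
A = e^0.1876 ≈ 1.206 square kilometres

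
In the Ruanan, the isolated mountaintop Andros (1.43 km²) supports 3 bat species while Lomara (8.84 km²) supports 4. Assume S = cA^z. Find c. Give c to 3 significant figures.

z = ln(S₂/S₁) / ln(A₂/A₁) = ln(4/3) / ln(8.84/1.43) = 0.2877 / 1.8216 = 0.1579
c = S₁ / A₁^z = 3 / 1.43^0.1579 = 3 / 1.058 = 2.835

2.84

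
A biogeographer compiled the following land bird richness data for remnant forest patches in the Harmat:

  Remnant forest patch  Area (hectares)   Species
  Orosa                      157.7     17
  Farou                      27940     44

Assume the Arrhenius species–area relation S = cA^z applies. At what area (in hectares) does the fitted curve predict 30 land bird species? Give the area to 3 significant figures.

z = ln(44/17) / ln(27940/157.7) = 0.9510 / 5.1771 = 0.1837
c = 17 / 157.7^0.1837 = 17 / 2.533 = 6.71
A = (30/6.71)^(1/0.1837) ⇒ ln A = ln(4.471)/0.1837 = 8.1528
A = e^8.1528 ≈ 3473 hectares

3470 hectares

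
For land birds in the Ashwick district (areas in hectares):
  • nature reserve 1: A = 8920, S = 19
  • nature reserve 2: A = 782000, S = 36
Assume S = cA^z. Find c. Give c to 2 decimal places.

5.18

z = ln(S₂/S₁) / ln(A₂/A₁) = ln(36/19) / ln(782000/8920) = 0.6391 / 4.4736 = 0.1429
c = S₁ / A₁^z = 19 / 8920^0.1429 = 19 / 3.667 = 5.181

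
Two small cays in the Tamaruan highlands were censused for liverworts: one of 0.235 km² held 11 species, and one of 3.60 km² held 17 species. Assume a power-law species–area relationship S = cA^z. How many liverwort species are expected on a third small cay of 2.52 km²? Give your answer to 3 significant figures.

16.1

z = ln(17/11) / ln(3.6/0.235) = 0.4353 / 2.7291 = 0.1595
c = 11 / 0.235^0.1595 = 11 / 0.7937 = 13.86
S₃ = 13.86 × 2.52^0.1595 = 13.86 × 1.159 ≈ 16.06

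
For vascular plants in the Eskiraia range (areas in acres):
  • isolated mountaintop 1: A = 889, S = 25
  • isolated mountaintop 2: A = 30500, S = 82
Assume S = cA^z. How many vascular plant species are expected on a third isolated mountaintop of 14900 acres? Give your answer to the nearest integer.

z = ln(82/25) / ln(30500/889) = 1.1878 / 3.5354 = 0.3360
c = 25 / 889^0.3360 = 25 / 9.79 = 2.554
S₃ = 2.554 × 14900^0.3360 = 2.554 × 25.24 ≈ 64.46

64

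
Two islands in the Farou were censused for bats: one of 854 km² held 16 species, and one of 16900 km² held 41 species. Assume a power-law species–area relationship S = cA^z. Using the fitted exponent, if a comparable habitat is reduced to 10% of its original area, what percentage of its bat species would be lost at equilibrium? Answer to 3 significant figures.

z = ln(41/16) / ln(16900/854) = 0.9410 / 2.9851 = 0.3152
S_new/S_old = (A_new/A_old)^z = 0.1^0.3152 = exp(0.3152 × -2.3026) = 0.4839
Fraction lost = 1 − 0.4839 = 0.5161

51.6%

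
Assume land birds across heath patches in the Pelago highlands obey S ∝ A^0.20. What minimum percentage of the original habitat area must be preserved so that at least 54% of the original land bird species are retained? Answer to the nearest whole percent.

5%

Need (A_new/A_old)^0.2 = 0.54, so A_new/A_old = 0.54^(1/0.2) = 0.54^5
ln(A_new/A_old) = ln 0.54 / 0.2 = -0.6162 / 0.2 = -3.0809
A_new/A_old = e^-3.0809 ≈ 0.04592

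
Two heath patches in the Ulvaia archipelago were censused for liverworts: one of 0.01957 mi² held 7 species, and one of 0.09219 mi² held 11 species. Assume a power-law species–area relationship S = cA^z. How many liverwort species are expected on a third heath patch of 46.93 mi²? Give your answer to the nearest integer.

z = ln(11/7) / ln(0.09219/0.01957) = 0.4520 / 1.5499 = 0.2916
c = 7 / 0.01957^0.2916 = 7 / 0.3175 = 22.05
S₃ = 22.05 × 46.93^0.2916 = 22.05 × 3.072 ≈ 67.73

68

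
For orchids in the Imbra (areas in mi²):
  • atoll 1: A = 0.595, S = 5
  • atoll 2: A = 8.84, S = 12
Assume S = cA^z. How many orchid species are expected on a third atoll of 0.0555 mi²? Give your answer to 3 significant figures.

z = ln(12/5) / ln(8.84/0.595) = 0.8755 / 2.6985 = 0.3244
c = 5 / 0.595^0.3244 = 5 / 0.845 = 5.917
S₃ = 5.917 × 0.0555^0.3244 = 5.917 × 0.3914 ≈ 2.316

2.32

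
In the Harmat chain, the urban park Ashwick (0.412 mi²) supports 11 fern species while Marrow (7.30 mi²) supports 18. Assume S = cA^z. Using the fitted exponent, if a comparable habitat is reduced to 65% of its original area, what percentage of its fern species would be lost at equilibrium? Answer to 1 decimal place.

z = ln(18/11) / ln(7.3/0.412) = 0.4925 / 2.8746 = 0.1713
S_new/S_old = (A_new/A_old)^z = 0.65^0.1713 = exp(0.1713 × -0.4308) = 0.9289
Fraction lost = 1 − 0.9289 = 0.07114

7.1%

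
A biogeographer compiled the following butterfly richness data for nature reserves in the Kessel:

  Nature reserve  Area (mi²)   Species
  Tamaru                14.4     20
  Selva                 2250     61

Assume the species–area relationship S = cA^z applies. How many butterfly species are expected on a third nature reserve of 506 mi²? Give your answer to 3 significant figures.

z = ln(61/20) / ln(2250/14.4) = 1.1151 / 5.0515 = 0.2208
c = 20 / 14.4^0.2208 = 20 / 1.802 = 11.1
S₃ = 11.1 × 506^0.2208 = 11.1 × 3.953 ≈ 43.88

43.9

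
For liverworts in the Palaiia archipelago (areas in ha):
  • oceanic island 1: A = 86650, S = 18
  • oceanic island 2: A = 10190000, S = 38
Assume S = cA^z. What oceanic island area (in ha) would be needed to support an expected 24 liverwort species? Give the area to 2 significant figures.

540000 ha

z = ln(38/18) / ln(10190000/86650) = 0.7472 / 4.7673 = 0.1567
c = 18 / 86650^0.1567 = 18 / 5.942 = 3.029
A = (24/3.029)^(1/0.1567) ⇒ ln A = ln(7.923)/0.1567 = 13.2051
A = e^13.2051 ≈ 543109 ha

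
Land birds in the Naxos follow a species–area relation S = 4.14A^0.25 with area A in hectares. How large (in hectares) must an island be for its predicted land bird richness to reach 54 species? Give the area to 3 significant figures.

28900 hectares

54 = 4.14 × A^0.25  ⇒  A^0.25 = 54/4.14 = 13.04
ln A = ln(13.04) / 0.25 = 2.5683 / 0.25 = 10.2732
A = e^10.2732 ≈ 28945 hectares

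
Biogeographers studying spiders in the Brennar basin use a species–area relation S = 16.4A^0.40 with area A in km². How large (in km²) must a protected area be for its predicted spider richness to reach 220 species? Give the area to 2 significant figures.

220 = 16.4 × A^0.4  ⇒  A^0.4 = 220/16.4 = 13.41
ln A = ln(13.41) / 0.4 = 2.5963 / 0.4 = 6.4909
A = e^6.4909 ≈ 659.1 km²

660 km²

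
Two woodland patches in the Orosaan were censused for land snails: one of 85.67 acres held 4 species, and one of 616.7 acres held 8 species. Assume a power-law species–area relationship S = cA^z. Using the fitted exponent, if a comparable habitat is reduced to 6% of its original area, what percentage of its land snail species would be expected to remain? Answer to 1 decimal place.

37.2%

z = ln(8/4) / ln(616.7/85.67) = 0.6931 / 1.9739 = 0.3512
S_new/S_old = (A_new/A_old)^z = 0.06^0.3512 = exp(0.3512 × -2.8134) = 0.3723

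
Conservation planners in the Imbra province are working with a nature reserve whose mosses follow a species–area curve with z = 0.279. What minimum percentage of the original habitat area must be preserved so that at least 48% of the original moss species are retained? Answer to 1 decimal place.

Need (A_new/A_old)^0.279 = 0.48, so A_new/A_old = 0.48^(1/0.279) = 0.48^3.584
ln(A_new/A_old) = ln 0.48 / 0.279 = -0.7340 / 0.279 = -2.6307
A_new/A_old = e^-2.6307 ≈ 0.07203

7.2%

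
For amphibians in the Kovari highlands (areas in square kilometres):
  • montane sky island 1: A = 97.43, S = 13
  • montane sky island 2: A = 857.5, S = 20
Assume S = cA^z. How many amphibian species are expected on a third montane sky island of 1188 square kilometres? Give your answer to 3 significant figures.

21.3

z = ln(20/13) / ln(857.5/97.43) = 0.4308 / 2.1749 = 0.1981
c = 13 / 97.43^0.1981 = 13 / 2.477 = 5.249
S₃ = 5.249 × 1188^0.1981 = 5.249 × 4.065 ≈ 21.33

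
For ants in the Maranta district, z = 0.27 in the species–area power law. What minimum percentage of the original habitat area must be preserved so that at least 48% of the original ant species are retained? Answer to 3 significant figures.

6.60%

Need (A_new/A_old)^0.27 = 0.48, so A_new/A_old = 0.48^(1/0.27) = 0.48^3.704
ln(A_new/A_old) = ln 0.48 / 0.27 = -0.7340 / 0.27 = -2.7184
A_new/A_old = e^-2.7184 ≈ 0.06598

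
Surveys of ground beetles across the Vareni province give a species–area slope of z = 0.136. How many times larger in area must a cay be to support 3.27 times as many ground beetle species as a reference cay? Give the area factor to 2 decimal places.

(A₂/A₁)^0.136 = 3.27, so A₂/A₁ = 3.27^(1/0.136) = 3.27^7.353
ln(A₂/A₁) = ln 3.27 / 0.136 = 1.1848 / 0.136 = 8.7117
A₂/A₁ = e^8.7117 ≈ 6074

6073.50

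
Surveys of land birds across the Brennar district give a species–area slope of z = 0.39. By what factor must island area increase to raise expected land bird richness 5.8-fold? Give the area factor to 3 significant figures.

90.7

(A₂/A₁)^0.39 = 5.8, so A₂/A₁ = 5.8^(1/0.39) = 5.8^2.564
ln(A₂/A₁) = ln 5.8 / 0.39 = 1.7579 / 0.39 = 4.5073
A₂/A₁ = e^4.5073 ≈ 90.68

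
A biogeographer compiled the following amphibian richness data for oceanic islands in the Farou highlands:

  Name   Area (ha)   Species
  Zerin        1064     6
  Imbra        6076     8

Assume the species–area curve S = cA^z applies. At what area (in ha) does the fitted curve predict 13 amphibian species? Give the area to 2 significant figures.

z = ln(8/6) / ln(6076/1064) = 0.2877 / 1.7423 = 0.1651
c = 6 / 1064^0.1651 = 6 / 3.161 = 1.898
A = (13/1.898)^(1/0.1651) ⇒ ln A = ln(6.848)/0.1651 = 11.6525
A = e^11.6525 ≈ 114981 ha

110000 ha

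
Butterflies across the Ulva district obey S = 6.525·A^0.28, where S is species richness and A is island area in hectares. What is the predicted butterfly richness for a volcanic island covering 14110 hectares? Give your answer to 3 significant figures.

S = 6.525 × 14110^0.28
ln S = ln 6.525 + 0.28 × ln 14110 = 1.8756 + 0.28 × 9.5546 = 4.5509
S = e^4.5509 ≈ 94.72

94.7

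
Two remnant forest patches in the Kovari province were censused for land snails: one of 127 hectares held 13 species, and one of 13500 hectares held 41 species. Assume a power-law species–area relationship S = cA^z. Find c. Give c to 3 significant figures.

3.95

z = ln(S₂/S₁) / ln(A₂/A₁) = ln(41/13) / ln(13500/127) = 1.1486 / 4.6663 = 0.2462
c = S₁ / A₁^z = 13 / 127^0.2462 = 13 / 3.295 = 3.945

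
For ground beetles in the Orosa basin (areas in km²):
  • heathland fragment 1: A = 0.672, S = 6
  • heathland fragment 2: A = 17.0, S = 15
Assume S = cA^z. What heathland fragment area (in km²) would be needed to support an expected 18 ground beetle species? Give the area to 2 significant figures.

32 km²

z = ln(15/6) / ln(17/0.672) = 0.9163 / 3.2307 = 0.2836
c = 6 / 0.672^0.2836 = 6 / 0.8934 = 6.716
A = (18/6.716)^(1/0.2836) ⇒ ln A = ln(2.68)/0.2836 = 3.4761
A = e^3.4761 ≈ 32.33 km²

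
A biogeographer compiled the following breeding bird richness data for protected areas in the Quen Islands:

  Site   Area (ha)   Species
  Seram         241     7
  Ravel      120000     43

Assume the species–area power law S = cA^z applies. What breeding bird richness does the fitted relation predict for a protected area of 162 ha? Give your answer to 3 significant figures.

z = ln(43/7) / ln(120000/241) = 1.8153 / 6.2105 = 0.2923
c = 7 / 241^0.2923 = 7 / 4.969 = 1.409
S₃ = 1.409 × 162^0.2923 = 1.409 × 4.424 ≈ 6.233

6.23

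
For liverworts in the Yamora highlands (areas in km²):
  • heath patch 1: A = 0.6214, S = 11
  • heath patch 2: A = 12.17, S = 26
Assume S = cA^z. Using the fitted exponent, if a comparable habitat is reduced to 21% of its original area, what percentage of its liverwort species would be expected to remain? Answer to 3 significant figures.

63.7%

z = ln(26/11) / ln(12.17/0.6214) = 0.8602 / 2.9748 = 0.2892
S_new/S_old = (A_new/A_old)^z = 0.21^0.2892 = exp(0.2892 × -1.5606) = 0.6368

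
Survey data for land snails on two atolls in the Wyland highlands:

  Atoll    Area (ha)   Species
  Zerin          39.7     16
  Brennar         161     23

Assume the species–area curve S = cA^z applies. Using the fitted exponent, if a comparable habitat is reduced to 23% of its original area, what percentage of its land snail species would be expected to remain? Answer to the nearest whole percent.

z = ln(23/16) / ln(161/39.7) = 0.3629 / 1.4001 = 0.2592
S_new/S_old = (A_new/A_old)^z = 0.23^0.2592 = exp(0.2592 × -1.4697) = 0.6832

68%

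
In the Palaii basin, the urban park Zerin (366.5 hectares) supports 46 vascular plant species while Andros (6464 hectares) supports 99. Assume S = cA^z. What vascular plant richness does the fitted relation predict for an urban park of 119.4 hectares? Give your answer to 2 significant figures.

34

z = ln(99/46) / ln(6464/366.5) = 0.7665 / 2.8700 = 0.2671
c = 46 / 366.5^0.2671 = 46 / 4.839 = 9.506
S₃ = 9.506 × 119.4^0.2671 = 9.506 × 3.587 ≈ 34.09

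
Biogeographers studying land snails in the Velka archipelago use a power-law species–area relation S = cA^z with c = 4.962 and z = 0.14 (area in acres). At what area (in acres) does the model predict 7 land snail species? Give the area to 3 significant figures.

7 = 4.962 × A^0.14  ⇒  A^0.14 = 7/4.962 = 1.411
ln A = ln(1.411) / 0.14 = 0.3441 / 0.14 = 2.4579
A = e^2.4579 ≈ 11.68 acres

11.7 acres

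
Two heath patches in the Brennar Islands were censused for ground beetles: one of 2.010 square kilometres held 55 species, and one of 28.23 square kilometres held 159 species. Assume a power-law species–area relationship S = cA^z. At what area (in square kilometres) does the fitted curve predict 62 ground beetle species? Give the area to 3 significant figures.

2.71 square kilometres

z = ln(159/55) / ln(28.23/2.01) = 1.0616 / 2.6423 = 0.4018
c = 55 / 2.01^0.4018 = 55 / 1.324 = 41.55
A = (62/41.55)^(1/0.4018) ⇒ ln A = ln(1.492)/0.4018 = 0.9963
A = e^0.9963 ≈ 2.708 square kilometres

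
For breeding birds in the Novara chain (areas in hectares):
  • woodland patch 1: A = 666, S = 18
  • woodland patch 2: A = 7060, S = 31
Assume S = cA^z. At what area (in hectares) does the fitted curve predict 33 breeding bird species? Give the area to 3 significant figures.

9260 hectares

z = ln(31/18) / ln(7060/666) = 0.5436 / 2.3609 = 0.2303
c = 18 / 666^0.2303 = 18 / 4.468 = 4.029
A = (33/4.029)^(1/0.2303) ⇒ ln A = ln(8.192)/0.2303 = 9.1337
A = e^9.1337 ≈ 9262 hectares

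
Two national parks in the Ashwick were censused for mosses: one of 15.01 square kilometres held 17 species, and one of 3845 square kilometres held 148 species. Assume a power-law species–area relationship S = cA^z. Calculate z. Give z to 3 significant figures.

0.390

Taking logs: ln S = ln c + z ln A, so z = (ln S₂ − ln S₁)/(ln A₂ − ln A₁).
z = ln(148/17) / ln(3845/15.01) = ln(8.706) / ln(256.2) = 2.1640 / 5.5458 = 0.3902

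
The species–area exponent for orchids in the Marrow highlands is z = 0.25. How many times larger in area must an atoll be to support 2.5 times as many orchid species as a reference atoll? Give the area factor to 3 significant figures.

(A₂/A₁)^0.25 = 2.5, so A₂/A₁ = 2.5^(1/0.25) = 2.5^4
ln(A₂/A₁) = ln 2.5 / 0.25 = 0.9163 / 0.25 = 3.6652
A₂/A₁ = e^3.6652 ≈ 39.06

39.1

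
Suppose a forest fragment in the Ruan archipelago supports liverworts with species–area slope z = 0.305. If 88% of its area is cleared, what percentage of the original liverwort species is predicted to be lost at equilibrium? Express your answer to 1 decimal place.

47.6%

S_new/S_old = (A_new/A_old)^z = 0.12^0.305
= exp(0.305 × ln 0.12) = exp(0.305 × -2.1203) = exp(-0.6467) ≈ 0.5238
Fraction lost = 1 − 0.5238 = 0.4762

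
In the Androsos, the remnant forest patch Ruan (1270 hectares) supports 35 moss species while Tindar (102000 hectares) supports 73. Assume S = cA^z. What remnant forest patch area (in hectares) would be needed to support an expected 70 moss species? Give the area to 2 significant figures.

79000 hectares

z = ln(73/35) / ln(102000/1270) = 0.7351 / 4.3860 = 0.1676
c = 35 / 1270^0.1676 = 35 / 3.313 = 10.56
A = (70/10.56)^(1/0.1676) ⇒ ln A = ln(6.626)/0.1676 = 11.2824
A = e^11.2824 ≈ 79408 hectares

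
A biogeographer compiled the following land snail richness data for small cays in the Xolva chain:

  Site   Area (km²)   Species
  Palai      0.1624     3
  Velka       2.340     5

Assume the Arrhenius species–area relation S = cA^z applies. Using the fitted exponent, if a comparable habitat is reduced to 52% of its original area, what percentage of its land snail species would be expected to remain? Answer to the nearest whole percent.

z = ln(5/3) / ln(2.34/0.1624) = 0.5108 / 2.6678 = 0.1915
S_new/S_old = (A_new/A_old)^z = 0.52^0.1915 = exp(0.1915 × -0.6539) = 0.8823

88%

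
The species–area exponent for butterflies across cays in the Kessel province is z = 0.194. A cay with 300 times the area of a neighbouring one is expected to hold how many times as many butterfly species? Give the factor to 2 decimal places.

3.02

S₂/S₁ = (A₂/A₁)^z = 300^0.194
ln(S₂/S₁) = 0.194 × ln 300 = 0.194 × 5.7038 = 1.1065
S₂/S₁ = e^1.1065 ≈ 3.024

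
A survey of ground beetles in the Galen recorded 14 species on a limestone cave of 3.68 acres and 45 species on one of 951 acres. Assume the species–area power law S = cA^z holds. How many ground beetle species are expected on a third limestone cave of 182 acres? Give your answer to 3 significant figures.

z = ln(45/14) / ln(951/3.68) = 1.1676 / 5.5546 = 0.2102
c = 14 / 3.68^0.2102 = 14 / 1.315 = 10.65
S₃ = 10.65 × 182^0.2102 = 10.65 × 2.986 ≈ 31.79

31.8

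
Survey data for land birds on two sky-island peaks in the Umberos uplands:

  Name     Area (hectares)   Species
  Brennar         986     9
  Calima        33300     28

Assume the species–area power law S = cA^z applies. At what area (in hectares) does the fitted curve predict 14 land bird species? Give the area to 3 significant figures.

3880 hectares

z = ln(28/9) / ln(33300/986) = 1.1350 / 3.5197 = 0.3225
c = 9 / 986^0.3225 = 9 / 9.235 = 0.9746
A = (14/0.9746)^(1/0.3225) ⇒ ln A = ln(14.37)/0.3225 = 8.2638
A = e^8.2638 ≈ 3881 hectares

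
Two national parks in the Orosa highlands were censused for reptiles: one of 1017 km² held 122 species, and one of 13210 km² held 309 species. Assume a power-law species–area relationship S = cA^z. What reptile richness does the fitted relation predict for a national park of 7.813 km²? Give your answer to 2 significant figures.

21

z = ln(309/122) / ln(13210/1017) = 0.9293 / 2.5641 = 0.3624
c = 122 / 1017^0.3624 = 122 / 12.3 = 9.918
S₃ = 9.918 × 7.813^0.3624 = 9.918 × 2.107 ≈ 20.89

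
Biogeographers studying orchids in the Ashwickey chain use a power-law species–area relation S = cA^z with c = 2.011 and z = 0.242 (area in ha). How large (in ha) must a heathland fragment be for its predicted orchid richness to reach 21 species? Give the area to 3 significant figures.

21 = 2.011 × A^0.242  ⇒  A^0.242 = 21/2.011 = 10.44
ln A = ln(10.44) / 0.242 = 2.3459 / 0.242 = 9.6938
A = e^9.6938 ≈ 16216 ha

16200 ha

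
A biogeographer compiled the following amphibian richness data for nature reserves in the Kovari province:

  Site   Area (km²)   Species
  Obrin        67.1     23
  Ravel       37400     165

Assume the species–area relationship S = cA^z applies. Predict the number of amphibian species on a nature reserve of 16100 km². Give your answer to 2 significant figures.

130

z = ln(165/23) / ln(37400/67.1) = 1.9705 / 6.3232 = 0.3116
c = 23 / 67.1^0.3116 = 23 / 3.709 = 6.201
S₃ = 6.201 × 16100^0.3116 = 6.201 × 20.46 ≈ 126.9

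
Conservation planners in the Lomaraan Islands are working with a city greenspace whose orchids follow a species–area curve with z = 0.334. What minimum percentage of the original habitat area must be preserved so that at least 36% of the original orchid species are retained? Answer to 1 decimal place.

4.7%

Need (A_new/A_old)^0.334 = 0.36, so A_new/A_old = 0.36^(1/0.334) = 0.36^2.994
ln(A_new/A_old) = ln 0.36 / 0.334 = -1.0217 / 0.334 = -3.0588
A_new/A_old = e^-3.0588 ≈ 0.04694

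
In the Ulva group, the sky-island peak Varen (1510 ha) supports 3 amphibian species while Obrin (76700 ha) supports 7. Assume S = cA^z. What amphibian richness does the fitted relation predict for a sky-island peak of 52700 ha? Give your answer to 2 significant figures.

6.5

z = ln(7/3) / ln(76700/1510) = 0.8473 / 3.9278 = 0.2157
c = 3 / 1510^0.2157 = 3 / 4.85 = 0.6185
S₃ = 0.6185 × 52700^0.2157 = 0.6185 × 10.44 ≈ 6.456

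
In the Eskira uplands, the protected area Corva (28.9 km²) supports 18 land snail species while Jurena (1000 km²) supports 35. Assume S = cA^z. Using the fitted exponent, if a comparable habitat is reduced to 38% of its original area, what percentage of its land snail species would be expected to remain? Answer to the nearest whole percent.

83%

z = ln(35/18) / ln(1000/28.9) = 0.6650 / 3.5439 = 0.1876
S_new/S_old = (A_new/A_old)^z = 0.38^0.1876 = exp(0.1876 × -0.9676) = 0.834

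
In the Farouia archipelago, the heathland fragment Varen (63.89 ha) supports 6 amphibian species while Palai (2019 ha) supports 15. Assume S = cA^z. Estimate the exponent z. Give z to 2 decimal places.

Taking logs: ln S = ln c + z ln A, so z = (ln S₂ − ln S₁)/(ln A₂ − ln A₁).
z = ln(15/6) / ln(2019/63.89) = ln(2.5) / ln(31.6) = 0.9163 / 3.4532 = 0.2653

0.27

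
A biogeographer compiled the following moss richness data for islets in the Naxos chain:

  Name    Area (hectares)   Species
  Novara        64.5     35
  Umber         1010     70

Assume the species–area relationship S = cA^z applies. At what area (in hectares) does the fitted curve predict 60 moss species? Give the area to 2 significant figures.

550 hectares

z = ln(70/35) / ln(1010/64.5) = 0.6931 / 2.7510 = 0.2520
c = 35 / 64.5^0.2520 = 35 / 2.857 = 12.25
A = (60/12.25)^(1/0.2520) ⇒ ln A = ln(4.898)/0.2520 = 6.3059
A = e^6.3059 ≈ 547.8 hectares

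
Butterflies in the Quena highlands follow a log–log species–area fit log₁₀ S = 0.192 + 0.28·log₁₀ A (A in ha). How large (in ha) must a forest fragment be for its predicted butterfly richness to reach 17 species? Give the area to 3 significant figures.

17 = 1.556 × A^0.28  ⇒  A^0.28 = 17/1.556 = 10.93
ln A = ln(10.93) / 0.28 = 2.3911 / 0.28 = 8.5397
A = e^8.5397 ≈ 5114 ha

5110 ha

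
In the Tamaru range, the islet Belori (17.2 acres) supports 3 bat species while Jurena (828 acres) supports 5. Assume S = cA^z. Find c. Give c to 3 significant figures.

2.06

z = ln(S₂/S₁) / ln(A₂/A₁) = ln(5/3) / ln(828/17.2) = 0.5108 / 3.8741 = 0.1319
c = S₁ / A₁^z = 3 / 17.2^0.1319 = 3 / 1.455 = 2.062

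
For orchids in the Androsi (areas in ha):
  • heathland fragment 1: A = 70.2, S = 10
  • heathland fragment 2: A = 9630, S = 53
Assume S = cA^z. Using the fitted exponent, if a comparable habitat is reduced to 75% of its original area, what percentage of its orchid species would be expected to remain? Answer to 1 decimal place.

90.7%

z = ln(53/10) / ln(9630/70.2) = 1.6677 / 4.9213 = 0.3389
S_new/S_old = (A_new/A_old)^z = 0.75^0.3389 = exp(0.3389 × -0.2877) = 0.9071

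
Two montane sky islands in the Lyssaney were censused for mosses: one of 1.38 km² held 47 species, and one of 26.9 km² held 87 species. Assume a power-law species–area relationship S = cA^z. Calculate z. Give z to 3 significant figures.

Taking logs: ln S = ln c + z ln A, so z = (ln S₂ − ln S₁)/(ln A₂ − ln A₁).
z = ln(87/47) / ln(26.9/1.38) = ln(1.851) / ln(19.49) = 0.6158 / 2.9700 = 0.2073

0.207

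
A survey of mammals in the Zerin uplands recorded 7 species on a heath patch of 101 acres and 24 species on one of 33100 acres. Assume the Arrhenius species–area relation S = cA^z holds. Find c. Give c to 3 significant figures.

z = ln(S₂/S₁) / ln(A₂/A₁) = ln(24/7) / ln(33100/101) = 1.2321 / 5.7922 = 0.2127
c = S₁ / A₁^z = 7 / 101^0.2127 = 7 / 2.669 = 2.623

2.62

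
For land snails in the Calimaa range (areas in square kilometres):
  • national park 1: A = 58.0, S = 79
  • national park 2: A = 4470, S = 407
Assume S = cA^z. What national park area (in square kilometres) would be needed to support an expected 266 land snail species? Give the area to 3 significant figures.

z = ln(407/79) / ln(4470/58) = 1.6394 / 4.3447 = 0.3773
c = 79 / 58^0.3773 = 79 / 4.628 = 17.07
A = (266/17.07)^(1/0.3773) ⇒ ln A = ln(15.58)/0.3773 = 7.2780
A = e^7.2780 ≈ 1448 square kilometres

1450 square kilometres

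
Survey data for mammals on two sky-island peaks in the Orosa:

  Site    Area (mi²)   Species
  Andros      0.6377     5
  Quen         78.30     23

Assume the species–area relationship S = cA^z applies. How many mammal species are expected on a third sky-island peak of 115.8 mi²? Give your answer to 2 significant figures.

26

z = ln(23/5) / ln(78.3/0.6377) = 1.5261 / 4.8104 = 0.3172
c = 5 / 0.6377^0.3172 = 5 / 0.867 = 5.767
S₃ = 5.767 × 115.8^0.3172 = 5.767 × 4.515 ≈ 26.04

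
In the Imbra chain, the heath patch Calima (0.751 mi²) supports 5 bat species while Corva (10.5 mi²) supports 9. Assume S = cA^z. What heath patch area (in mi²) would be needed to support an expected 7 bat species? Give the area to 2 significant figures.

3.4 mi²

z = ln(9/5) / ln(10.5/0.751) = 0.5878 / 2.6377 = 0.2228
c = 5 / 0.751^0.2228 = 5 / 0.9382 = 5.329
A = (7/5.329)^(1/0.2228) ⇒ ln A = ln(1.313)/0.2228 = 1.2236
A = e^1.2236 ≈ 3.399 mi²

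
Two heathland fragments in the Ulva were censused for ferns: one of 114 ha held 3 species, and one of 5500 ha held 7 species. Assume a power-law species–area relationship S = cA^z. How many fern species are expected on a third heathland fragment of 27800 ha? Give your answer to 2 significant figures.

10

z = ln(7/3) / ln(5500/114) = 0.8473 / 3.8763 = 0.2186
c = 3 / 114^0.2186 = 3 / 2.816 = 1.065
S₃ = 1.065 × 27800^0.2186 = 1.065 × 9.363 ≈ 9.975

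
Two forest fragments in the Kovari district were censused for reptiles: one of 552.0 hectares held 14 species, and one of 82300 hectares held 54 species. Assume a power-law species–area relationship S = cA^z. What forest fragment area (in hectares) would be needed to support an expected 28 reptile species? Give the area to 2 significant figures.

7200 hectares

z = ln(54/14) / ln(82300/552) = 1.3499 / 5.0046 = 0.2697
c = 14 / 552^0.2697 = 14 / 5.49 = 2.55
A = (28/2.55)^(1/0.2697) ⇒ ln A = ln(10.98)/0.2697 = 8.8833
A = e^8.8833 ≈ 7210 hectares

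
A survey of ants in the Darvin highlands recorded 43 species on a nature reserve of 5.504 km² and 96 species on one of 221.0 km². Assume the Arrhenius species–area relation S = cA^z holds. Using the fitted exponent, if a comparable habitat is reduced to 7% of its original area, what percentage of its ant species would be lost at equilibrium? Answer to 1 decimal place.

z = ln(96/43) / ln(221/5.504) = 0.8031 / 3.6927 = 0.2175
S_new/S_old = (A_new/A_old)^z = 0.07^0.2175 = exp(0.2175 × -2.6593) = 0.5608
Fraction lost = 1 − 0.5608 = 0.4392

43.9%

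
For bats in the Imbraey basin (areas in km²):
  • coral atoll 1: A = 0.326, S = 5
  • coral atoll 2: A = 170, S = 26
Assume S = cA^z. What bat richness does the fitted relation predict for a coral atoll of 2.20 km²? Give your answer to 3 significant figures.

z = ln(26/5) / ln(170/0.326) = 1.6487 / 6.2567 = 0.2635
c = 5 / 0.326^0.2635 = 5 / 0.7443 = 6.718
S₃ = 6.718 × 2.2^0.2635 = 6.718 × 1.231 ≈ 8.269

8.27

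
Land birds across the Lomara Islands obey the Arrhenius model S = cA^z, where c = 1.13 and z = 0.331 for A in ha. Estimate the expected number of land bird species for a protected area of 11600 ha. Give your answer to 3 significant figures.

S = 1.13 × 11600^0.331
ln S = ln 1.13 + 0.331 × ln 11600 = 0.1222 + 0.331 × 9.3588 = 3.2200
S = e^3.2200 ≈ 25.03

25.0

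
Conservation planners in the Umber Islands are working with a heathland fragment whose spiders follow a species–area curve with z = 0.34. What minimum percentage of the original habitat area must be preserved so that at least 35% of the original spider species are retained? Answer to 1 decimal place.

Need (A_new/A_old)^0.34 = 0.35, so A_new/A_old = 0.35^(1/0.34) = 0.35^2.941
ln(A_new/A_old) = ln 0.35 / 0.34 = -1.0498 / 0.34 = -3.0877
A_new/A_old = e^-3.0877 ≈ 0.04561

4.6%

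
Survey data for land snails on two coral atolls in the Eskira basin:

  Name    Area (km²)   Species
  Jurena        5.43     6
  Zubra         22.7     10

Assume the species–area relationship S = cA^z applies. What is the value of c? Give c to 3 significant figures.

3.28

z = ln(S₂/S₁) / ln(A₂/A₁) = ln(10/6) / ln(22.7/5.43) = 0.5108 / 1.4304 = 0.3571
c = S₁ / A₁^z = 6 / 5.43^0.3571 = 6 / 1.83 = 3.279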